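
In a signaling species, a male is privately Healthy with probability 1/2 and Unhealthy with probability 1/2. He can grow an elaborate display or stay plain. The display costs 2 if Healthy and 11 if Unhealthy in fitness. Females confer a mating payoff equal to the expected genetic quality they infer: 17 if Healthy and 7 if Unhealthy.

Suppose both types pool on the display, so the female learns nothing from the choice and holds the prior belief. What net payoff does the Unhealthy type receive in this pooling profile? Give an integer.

Pooled mating payoff = 1/2·17 + 1/2·7 = 12.
Unhealthy pays cost 11 for the display, so net payoff = 12 − 11 = 1.

1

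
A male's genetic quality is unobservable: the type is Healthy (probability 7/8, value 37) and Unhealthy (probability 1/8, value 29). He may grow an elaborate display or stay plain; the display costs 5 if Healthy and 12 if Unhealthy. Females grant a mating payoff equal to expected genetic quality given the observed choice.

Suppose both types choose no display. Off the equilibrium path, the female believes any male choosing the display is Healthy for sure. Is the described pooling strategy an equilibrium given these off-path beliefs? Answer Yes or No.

Yes

On path, the female holds the prior and pays 7/8·37 + 1/8·29 = 36. Off path (the display), believing Healthy, it pays 37.
Healthy: no display nets 36; the display nets 37 − 5 = 32. Healthy stays.
Unhealthy: no display nets 36; the display nets 37 − 12 = 25. Unhealthy stays.
No type deviates, so pooling is sustained.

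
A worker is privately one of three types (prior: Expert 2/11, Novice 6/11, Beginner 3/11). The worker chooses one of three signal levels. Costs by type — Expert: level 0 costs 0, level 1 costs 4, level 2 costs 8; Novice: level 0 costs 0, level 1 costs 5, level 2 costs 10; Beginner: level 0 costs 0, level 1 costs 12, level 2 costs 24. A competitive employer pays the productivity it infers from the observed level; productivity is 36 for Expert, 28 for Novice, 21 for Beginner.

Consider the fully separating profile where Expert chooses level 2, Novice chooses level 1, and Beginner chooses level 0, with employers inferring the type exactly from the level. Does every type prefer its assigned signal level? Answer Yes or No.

No

Separating wages: level 2 → 36, level 1 → 28, level 0 → 21.
Expert (assigned level 2): level 0: 21 − 0 = 21; level 1: 28 − 4 = 24; level 2: 36 − 8 = 28. Expert stays.
Novice (assigned level 1): level 0: 21 − 0 = 21; level 1: 28 − 5 = 23; level 2: 36 − 10 = 26. Novice prefers level 2.
Beginner (assigned level 0): level 0: 21 − 0 = 21; level 1: 28 − 12 = 16; level 2: 36 − 24 = 12. Beginner stays.
At least one type deviates; the separating profile fails.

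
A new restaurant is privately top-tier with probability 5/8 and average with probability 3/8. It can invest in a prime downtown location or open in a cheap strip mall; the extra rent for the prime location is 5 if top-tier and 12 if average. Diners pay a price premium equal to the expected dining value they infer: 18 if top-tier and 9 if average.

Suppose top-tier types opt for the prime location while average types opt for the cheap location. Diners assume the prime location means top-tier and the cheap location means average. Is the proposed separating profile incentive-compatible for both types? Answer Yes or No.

Under these beliefs, the prime location earns price premium 18 and the cheap location earns price premium 9.
top-tier: the prime location nets 18 − 5 = 13; the cheap location nets 9. top-tier prefers the prime location.
average: the prime location nets 18 − 12 = 6; the cheap location nets 9. average prefers the cheap location.
Neither type deviates, so the separating profile is an equilibrium.

Yes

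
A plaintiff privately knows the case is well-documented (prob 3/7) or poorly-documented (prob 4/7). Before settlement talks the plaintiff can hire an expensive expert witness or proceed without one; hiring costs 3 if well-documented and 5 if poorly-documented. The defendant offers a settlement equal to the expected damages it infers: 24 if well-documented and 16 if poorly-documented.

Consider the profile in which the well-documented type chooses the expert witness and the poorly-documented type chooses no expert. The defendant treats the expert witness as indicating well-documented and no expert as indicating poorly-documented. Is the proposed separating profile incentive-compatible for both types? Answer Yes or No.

No

Under these beliefs, the expert witness earns settlement 24 and no expert earns settlement 16.
well-documented: the expert witness nets 24 − 3 = 21; no expert nets 16. well-documented prefers the expert witness.
poorly-documented: the expert witness nets 24 − 5 = 19; no expert nets 16. poorly-documented would deviate to the expert witness.
poorly-documented has a profitable deviation, so the profile is not an equilibrium.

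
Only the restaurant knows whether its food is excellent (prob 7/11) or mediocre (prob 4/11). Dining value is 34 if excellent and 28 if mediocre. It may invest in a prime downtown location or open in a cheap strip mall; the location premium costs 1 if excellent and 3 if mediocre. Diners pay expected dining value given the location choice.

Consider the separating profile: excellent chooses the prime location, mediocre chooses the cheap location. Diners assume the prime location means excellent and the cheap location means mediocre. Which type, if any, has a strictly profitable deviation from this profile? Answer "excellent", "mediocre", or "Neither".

The prime location pays 34; the cheap location pays 28.
excellent: assigned the prime location, nets 34 − 1 = 33; deviating to the cheap location nets 28.
mediocre: assigned the cheap location, nets 28; deviating to the prime location nets 34 − 3 = 31.
The mediocre type gains 3 by deviating.

mediocre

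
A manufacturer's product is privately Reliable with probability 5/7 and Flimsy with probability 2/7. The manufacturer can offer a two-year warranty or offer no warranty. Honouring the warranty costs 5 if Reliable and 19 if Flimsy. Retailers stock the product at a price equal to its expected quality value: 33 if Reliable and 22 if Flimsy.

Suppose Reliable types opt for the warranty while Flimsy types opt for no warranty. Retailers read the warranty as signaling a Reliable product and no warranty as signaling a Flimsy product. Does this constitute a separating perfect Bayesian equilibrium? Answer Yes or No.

Yes

Under these beliefs, the warranty earns price 33 and no warranty earns price 22.
Reliable: the warranty nets 33 − 5 = 28; no warranty nets 22. Reliable prefers the warranty.
Flimsy: the warranty nets 33 − 19 = 14; no warranty nets 22. Flimsy prefers no warranty.
Neither type deviates, so the separating profile is an equilibrium.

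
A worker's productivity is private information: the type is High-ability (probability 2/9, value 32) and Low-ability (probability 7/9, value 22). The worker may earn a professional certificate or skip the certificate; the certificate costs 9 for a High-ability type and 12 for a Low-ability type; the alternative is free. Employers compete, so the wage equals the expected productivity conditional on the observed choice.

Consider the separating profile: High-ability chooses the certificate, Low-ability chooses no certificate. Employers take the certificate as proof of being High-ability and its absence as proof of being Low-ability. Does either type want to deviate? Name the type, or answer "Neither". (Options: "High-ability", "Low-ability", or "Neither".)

The certificate pays 32; no certificate pays 22.
High-ability: assigned the certificate, nets 32 − 9 = 23; deviating to no certificate nets 22.
Low-ability: assigned no certificate, nets 22; deviating to the certificate nets 32 − 12 = 20.
Both types strictly prefer their assigned action; no profitable deviation.

Neither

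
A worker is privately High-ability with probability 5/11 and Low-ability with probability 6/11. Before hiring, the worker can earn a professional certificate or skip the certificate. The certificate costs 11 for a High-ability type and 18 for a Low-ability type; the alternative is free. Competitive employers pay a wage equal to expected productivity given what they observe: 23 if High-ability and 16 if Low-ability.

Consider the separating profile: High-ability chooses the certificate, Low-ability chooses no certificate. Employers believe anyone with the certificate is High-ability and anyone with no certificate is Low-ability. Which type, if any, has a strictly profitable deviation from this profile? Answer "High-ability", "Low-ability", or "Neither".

High-ability

The certificate pays 23; no certificate pays 16.
High-ability: assigned the certificate, nets 23 − 11 = 12; deviating to no certificate nets 16.
Low-ability: assigned no certificate, nets 16; deviating to the certificate nets 23 − 18 = 5.
The High-ability type gains 4 by deviating.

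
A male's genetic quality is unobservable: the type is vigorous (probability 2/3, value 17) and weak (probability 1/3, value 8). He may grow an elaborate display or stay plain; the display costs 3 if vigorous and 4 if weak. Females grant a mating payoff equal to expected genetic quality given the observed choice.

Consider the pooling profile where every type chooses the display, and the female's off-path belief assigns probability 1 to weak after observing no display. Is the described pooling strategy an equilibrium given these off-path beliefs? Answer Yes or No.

Yes

On path, the female holds the prior and pays 2/3·17 + 1/3·8 = 14. Off path (no display), believing weak, it pays 8.
vigorous: the display nets 14 − 3 = 11; no display nets 8. vigorous stays.
weak: the display nets 14 − 4 = 10; no display nets 8. weak stays.
No type deviates, so pooling is sustained.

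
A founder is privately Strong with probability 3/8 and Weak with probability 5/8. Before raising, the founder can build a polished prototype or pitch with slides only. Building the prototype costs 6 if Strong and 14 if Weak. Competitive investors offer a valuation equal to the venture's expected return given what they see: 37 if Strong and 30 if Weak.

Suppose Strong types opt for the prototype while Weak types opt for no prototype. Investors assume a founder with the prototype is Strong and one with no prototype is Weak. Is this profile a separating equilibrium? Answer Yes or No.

Yes

Under these beliefs, the prototype earns valuation 37 and no prototype earns valuation 30.
Strong: the prototype nets 37 − 6 = 31; no prototype nets 30. Strong prefers the prototype.
Weak: the prototype nets 37 − 14 = 23; no prototype nets 30. Weak prefers no prototype.
Neither type deviates, so the separating profile is an equilibrium.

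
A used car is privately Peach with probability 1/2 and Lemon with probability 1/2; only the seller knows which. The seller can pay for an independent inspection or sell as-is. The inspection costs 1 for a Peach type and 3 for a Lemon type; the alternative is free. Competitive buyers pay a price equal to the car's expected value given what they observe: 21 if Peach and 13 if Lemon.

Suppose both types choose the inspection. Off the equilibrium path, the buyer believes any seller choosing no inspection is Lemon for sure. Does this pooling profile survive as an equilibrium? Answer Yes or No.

Yes

On path, the buyer holds the prior and pays 1/2·21 + 1/2·13 = 17. Off path (no inspection), believing Lemon, it pays 13.
Peach: the inspection nets 17 − 1 = 16; no inspection nets 13. Peach stays.
Lemon: the inspection nets 17 − 3 = 14; no inspection nets 13. Lemon stays.
No type deviates, so pooling is sustained.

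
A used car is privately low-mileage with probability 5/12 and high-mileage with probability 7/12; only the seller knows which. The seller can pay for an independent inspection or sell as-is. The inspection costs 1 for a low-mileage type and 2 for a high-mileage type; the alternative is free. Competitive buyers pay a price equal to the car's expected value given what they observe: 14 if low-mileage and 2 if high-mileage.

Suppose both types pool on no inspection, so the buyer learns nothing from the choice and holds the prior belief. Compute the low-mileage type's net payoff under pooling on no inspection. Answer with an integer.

7

Pooled price = 5/12·14 + 7/12·2 = 7.
low-mileage pays no cost for no inspection, so net payoff = 7.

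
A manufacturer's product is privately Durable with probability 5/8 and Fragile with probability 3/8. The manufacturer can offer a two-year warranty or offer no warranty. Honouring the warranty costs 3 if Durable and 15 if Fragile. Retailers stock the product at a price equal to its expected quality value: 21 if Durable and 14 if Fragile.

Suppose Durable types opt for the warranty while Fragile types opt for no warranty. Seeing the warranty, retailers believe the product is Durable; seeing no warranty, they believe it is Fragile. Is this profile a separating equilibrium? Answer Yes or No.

Under these beliefs, the warranty earns price 21 and no warranty earns price 14.
Durable: the warranty nets 21 − 3 = 18; no warranty nets 14. Durable prefers the warranty.
Fragile: the warranty nets 21 − 15 = 6; no warranty nets 14. Fragile prefers no warranty.
Neither type deviates, so the separating profile is an equilibrium.

Yes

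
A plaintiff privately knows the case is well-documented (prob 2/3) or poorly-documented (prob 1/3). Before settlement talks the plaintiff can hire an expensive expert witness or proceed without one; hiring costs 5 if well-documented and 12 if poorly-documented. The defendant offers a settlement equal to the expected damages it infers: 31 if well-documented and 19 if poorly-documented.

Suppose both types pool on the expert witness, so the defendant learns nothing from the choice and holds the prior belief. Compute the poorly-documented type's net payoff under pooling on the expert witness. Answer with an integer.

15

Pooled settlement = 2/3·31 + 1/3·19 = 27.
poorly-documented pays cost 12 for the expert witness, so net payoff = 27 − 12 = 15.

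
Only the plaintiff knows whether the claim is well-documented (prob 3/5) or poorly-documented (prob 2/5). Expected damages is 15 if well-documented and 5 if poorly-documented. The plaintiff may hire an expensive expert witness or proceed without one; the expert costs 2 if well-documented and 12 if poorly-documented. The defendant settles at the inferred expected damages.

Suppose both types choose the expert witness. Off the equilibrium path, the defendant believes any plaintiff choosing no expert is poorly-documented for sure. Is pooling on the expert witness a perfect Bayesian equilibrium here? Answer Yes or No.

No

On path, the defendant holds the prior and pays 3/5·15 + 2/5·5 = 11. Off path (no expert), believing poorly-documented, it pays 5.
well-documented: the expert witness nets 11 − 2 = 9; no expert nets 5. well-documented stays.
poorly-documented: the expert witness nets 11 − 12 = -1; no expert nets 5. poorly-documented would deviate.
A type deviates, so pooling fails.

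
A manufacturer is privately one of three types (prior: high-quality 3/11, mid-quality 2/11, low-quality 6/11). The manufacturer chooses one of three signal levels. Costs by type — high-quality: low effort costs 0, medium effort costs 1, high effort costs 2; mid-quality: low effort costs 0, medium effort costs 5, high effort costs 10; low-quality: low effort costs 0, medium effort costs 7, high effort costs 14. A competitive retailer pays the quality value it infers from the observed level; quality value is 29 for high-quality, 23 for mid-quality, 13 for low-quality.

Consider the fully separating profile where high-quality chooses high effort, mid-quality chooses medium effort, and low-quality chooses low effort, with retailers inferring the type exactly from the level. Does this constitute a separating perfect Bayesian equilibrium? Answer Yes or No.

No

Separating prices: high effort → 29, medium effort → 23, low effort → 13.
high-quality (assigned high effort): low effort: 13 − 0 = 13; medium effort: 23 − 1 = 22; high effort: 29 − 2 = 27. high-quality stays.
mid-quality (assigned medium effort): low effort: 13 − 0 = 13; medium effort: 23 − 5 = 18; high effort: 29 − 10 = 19. mid-quality prefers high effort.
low-quality (assigned low effort): low effort: 13 − 0 = 13; medium effort: 23 − 7 = 16; high effort: 29 − 14 = 15. low-quality prefers medium effort.
At least one type deviates; the separating profile fails.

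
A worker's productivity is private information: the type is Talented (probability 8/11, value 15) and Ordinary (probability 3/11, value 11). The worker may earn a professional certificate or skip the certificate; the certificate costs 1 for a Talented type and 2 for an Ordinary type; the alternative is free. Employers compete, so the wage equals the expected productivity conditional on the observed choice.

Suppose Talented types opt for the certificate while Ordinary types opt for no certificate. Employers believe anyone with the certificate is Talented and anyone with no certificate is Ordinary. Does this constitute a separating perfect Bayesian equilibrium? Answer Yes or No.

No

Under these beliefs, the certificate earns wage 15 and no certificate earns wage 11.
Talented: the certificate nets 15 − 1 = 14; no certificate nets 11. Talented prefers the certificate.
Ordinary: the certificate nets 15 − 2 = 13; no certificate nets 11. Ordinary would deviate to the certificate.
Ordinary has a profitable deviation, so the profile is not an equilibrium.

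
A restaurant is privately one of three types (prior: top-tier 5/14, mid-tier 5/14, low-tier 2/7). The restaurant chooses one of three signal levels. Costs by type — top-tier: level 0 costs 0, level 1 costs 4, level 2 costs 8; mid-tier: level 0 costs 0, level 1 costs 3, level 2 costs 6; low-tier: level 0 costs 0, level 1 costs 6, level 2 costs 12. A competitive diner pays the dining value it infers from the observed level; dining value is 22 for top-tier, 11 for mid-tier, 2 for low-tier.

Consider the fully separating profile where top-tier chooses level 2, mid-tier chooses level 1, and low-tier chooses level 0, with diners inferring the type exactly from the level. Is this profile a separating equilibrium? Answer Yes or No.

No

Separating price premiums: level 2 → 22, level 1 → 11, level 0 → 2.
top-tier (assigned level 2): level 0: 2 − 0 = 2; level 1: 11 − 4 = 7; level 2: 22 − 8 = 14. top-tier stays.
mid-tier (assigned level 1): level 0: 2 − 0 = 2; level 1: 11 − 3 = 8; level 2: 22 − 6 = 16. mid-tier prefers level 2.
low-tier (assigned level 0): level 0: 2 − 0 = 2; level 1: 11 − 6 = 5; level 2: 22 − 12 = 10. low-tier prefers level 2.
At least one type deviates; the separating profile fails.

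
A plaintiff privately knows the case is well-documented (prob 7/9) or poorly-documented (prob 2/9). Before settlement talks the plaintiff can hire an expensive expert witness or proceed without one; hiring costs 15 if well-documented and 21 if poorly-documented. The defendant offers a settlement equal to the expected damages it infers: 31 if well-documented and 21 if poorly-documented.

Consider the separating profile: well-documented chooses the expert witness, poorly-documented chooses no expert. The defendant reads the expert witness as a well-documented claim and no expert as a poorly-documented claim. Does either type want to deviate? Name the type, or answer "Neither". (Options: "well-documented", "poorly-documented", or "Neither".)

well-documented

The expert witness pays 31; no expert pays 21.
well-documented: assigned the expert witness, nets 31 − 15 = 16; deviating to no expert nets 21.
poorly-documented: assigned no expert, nets 21; deviating to the expert witness nets 31 − 21 = 10.
The well-documented type gains 5 by deviating.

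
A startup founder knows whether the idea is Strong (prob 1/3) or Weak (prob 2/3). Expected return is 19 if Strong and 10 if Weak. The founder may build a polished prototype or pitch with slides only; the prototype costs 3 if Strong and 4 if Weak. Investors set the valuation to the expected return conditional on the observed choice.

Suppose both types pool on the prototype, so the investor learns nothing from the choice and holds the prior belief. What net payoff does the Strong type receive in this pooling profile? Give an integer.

Pooled valuation = 1/3·19 + 2/3·10 = 13.
Strong pays cost 3 for the prototype, so net payoff = 13 − 3 = 10.

10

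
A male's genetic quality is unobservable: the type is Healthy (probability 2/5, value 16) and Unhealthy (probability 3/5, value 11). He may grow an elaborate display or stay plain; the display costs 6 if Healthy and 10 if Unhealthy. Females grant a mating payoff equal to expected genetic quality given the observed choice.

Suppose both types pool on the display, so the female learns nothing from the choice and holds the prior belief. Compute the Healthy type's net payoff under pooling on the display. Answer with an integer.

Pooled mating payoff = 2/5·16 + 3/5·11 = 13.
Healthy pays cost 6 for the display, so net payoff = 13 − 6 = 7.

7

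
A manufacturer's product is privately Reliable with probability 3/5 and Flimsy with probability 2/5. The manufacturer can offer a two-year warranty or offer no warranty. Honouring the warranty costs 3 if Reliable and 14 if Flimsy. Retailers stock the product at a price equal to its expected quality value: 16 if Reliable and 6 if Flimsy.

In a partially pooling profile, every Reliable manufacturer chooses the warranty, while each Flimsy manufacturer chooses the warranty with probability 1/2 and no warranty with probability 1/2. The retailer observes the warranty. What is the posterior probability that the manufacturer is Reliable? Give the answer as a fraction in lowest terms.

P(the warranty) = (3/5)·1 + (2/5)·(1/2) = 4/5.
By Bayes' rule, P(Reliable | the warranty) = (3/5) / (4/5) = 3/4.

3/4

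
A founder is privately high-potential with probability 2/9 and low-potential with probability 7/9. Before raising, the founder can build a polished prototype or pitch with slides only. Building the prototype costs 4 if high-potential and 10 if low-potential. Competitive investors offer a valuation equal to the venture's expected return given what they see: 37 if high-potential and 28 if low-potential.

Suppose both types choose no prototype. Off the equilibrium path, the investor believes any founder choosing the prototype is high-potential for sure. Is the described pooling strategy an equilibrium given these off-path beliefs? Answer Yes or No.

On path, the investor holds the prior and pays 2/9·37 + 7/9·28 = 30. Off path (the prototype), believing high-potential, it pays 37.
high-potential: no prototype nets 30; the prototype nets 37 − 4 = 33. high-potential would deviate.
low-potential: no prototype nets 30; the prototype nets 37 − 10 = 27. low-potential stays.
A type deviates, so pooling fails.

No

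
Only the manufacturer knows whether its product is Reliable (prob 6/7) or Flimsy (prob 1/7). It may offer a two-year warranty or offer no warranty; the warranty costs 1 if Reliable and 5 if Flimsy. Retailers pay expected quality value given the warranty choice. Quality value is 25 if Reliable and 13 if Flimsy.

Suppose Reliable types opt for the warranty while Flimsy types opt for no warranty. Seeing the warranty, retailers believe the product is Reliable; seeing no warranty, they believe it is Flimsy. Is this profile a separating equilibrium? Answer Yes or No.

Under these beliefs, the warranty earns price 25 and no warranty earns price 13.
Reliable: the warranty nets 25 − 1 = 24; no warranty nets 13. Reliable prefers the warranty.
Flimsy: the warranty nets 25 − 5 = 20; no warranty nets 13. Flimsy would deviate to the warranty.
Flimsy has a profitable deviation, so the profile is not an equilibrium.

No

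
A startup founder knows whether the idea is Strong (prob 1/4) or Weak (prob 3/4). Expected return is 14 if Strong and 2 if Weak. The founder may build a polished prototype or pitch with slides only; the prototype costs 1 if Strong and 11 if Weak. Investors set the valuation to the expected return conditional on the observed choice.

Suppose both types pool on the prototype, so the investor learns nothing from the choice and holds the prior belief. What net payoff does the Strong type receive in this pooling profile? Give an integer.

Pooled valuation = 1/4·14 + 3/4·2 = 5.
Strong pays cost 1 for the prototype, so net payoff = 5 − 1 = 4.

4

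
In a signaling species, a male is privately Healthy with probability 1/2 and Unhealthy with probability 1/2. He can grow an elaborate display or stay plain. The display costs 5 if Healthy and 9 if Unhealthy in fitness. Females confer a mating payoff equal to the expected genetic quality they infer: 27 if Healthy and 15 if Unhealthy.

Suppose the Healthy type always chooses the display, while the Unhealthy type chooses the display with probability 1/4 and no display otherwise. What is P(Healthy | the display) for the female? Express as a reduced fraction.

P(the display) = (1/2)·1 + (1/2)·(1/4) = 5/8.
By Bayes' rule, P(Healthy | the display) = (1/2) / (5/8) = 4/5.

4/5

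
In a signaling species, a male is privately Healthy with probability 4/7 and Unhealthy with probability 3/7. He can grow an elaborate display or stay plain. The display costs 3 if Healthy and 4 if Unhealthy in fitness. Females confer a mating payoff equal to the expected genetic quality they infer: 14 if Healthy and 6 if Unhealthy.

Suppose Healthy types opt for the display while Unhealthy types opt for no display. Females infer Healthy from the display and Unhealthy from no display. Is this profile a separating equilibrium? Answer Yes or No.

Under these beliefs, the display earns mating payoff 14 and no display earns mating payoff 6.
Healthy: the display nets 14 − 3 = 11; no display nets 6. Healthy prefers the display.
Unhealthy: the display nets 14 − 4 = 10; no display nets 6. Unhealthy would deviate to the display.
Unhealthy has a profitable deviation, so the profile is not an equilibrium.

No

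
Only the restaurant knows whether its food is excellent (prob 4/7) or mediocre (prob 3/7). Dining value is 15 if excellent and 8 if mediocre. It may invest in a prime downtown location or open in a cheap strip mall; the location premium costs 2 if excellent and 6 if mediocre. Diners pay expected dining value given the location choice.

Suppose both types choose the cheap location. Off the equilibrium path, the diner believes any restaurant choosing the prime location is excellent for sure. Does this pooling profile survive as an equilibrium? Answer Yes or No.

On path, the diner holds the prior and pays 4/7·15 + 3/7·8 = 12. Off path (the prime location), believing excellent, it pays 15.
excellent: the cheap location nets 12; the prime location nets 15 − 2 = 13. excellent would deviate.
mediocre: the cheap location nets 12; the prime location nets 15 − 6 = 9. mediocre stays.
A type deviates, so pooling fails.

No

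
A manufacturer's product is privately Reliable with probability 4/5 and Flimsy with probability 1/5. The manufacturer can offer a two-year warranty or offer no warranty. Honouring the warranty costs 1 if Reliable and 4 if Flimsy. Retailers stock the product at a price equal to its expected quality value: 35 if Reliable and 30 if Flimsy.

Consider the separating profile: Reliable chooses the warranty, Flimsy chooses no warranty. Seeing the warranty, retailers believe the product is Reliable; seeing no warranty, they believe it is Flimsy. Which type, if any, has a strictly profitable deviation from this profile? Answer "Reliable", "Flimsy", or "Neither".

The warranty pays 35; no warranty pays 30.
Reliable: assigned the warranty, nets 35 − 1 = 34; deviating to no warranty nets 30.
Flimsy: assigned no warranty, nets 30; deviating to the warranty nets 35 − 4 = 31.
The Flimsy type gains 1 by deviating.

Flimsy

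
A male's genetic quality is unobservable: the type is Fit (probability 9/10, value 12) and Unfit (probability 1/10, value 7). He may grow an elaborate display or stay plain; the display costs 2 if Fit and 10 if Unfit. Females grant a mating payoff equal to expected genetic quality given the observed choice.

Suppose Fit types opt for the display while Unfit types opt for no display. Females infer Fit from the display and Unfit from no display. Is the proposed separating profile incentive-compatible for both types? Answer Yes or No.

Under these beliefs, the display earns mating payoff 12 and no display earns mating payoff 7.
Fit: the display nets 12 − 2 = 10; no display nets 7. Fit prefers the display.
Unfit: the display nets 12 − 10 = 2; no display nets 7. Unfit prefers no display.
Neither type deviates, so the separating profile is an equilibrium.

Yes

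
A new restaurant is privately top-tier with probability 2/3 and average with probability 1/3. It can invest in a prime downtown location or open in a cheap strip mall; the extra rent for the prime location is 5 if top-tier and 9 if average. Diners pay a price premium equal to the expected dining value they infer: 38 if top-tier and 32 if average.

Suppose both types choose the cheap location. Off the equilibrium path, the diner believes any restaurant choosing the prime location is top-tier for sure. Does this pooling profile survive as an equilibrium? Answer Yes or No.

On path, the diner holds the prior and pays 2/3·38 + 1/3·32 = 36. Off path (the prime location), believing top-tier, it pays 38.
top-tier: the cheap location nets 36; the prime location nets 38 − 5 = 33. top-tier stays.
average: the cheap location nets 36; the prime location nets 38 − 9 = 29. average stays.
No type deviates, so pooling is sustained.

Yes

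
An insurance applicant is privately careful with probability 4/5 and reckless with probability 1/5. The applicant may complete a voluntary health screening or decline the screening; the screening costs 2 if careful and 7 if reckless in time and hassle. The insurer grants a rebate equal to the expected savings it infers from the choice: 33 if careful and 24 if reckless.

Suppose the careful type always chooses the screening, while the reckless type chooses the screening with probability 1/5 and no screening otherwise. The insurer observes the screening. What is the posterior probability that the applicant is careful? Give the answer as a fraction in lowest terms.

P(the screening) = (4/5)·1 + (1/5)·(1/5) = 21/25.
By Bayes' rule, P(careful | the screening) = (4/5) / (21/25) = 20/21.

20/21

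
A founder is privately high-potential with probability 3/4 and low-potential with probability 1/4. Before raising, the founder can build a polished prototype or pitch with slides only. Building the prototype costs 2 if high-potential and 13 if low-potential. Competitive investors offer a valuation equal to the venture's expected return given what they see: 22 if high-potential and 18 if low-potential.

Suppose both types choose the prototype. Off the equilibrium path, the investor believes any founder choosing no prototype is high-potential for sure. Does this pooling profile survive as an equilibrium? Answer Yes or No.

No

On path, the investor holds the prior and pays 3/4·22 + 1/4·18 = 21. Off path (no prototype), believing high-potential, it pays 22.
high-potential: the prototype nets 21 − 2 = 19; no prototype nets 22. high-potential would deviate.
low-potential: the prototype nets 21 − 13 = 8; no prototype nets 22. low-potential would deviate.
A type deviates, so pooling fails.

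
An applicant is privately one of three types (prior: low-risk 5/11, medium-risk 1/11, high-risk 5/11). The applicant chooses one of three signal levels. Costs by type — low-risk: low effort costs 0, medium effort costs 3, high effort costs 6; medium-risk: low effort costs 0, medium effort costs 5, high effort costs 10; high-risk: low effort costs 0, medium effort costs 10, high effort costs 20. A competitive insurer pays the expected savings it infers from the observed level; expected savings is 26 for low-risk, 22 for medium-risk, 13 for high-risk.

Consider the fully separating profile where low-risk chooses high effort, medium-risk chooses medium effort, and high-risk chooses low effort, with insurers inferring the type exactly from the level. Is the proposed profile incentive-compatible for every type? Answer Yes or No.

Yes

Separating rebates: high effort → 26, medium effort → 22, low effort → 13.
low-risk (assigned high effort): low effort: 13 − 0 = 13; medium effort: 22 − 3 = 19; high effort: 26 − 6 = 20. low-risk stays.
medium-risk (assigned medium effort): low effort: 13 − 0 = 13; medium effort: 22 − 5 = 17; high effort: 26 − 10 = 16. medium-risk stays.
high-risk (assigned low effort): low effort: 13 − 0 = 13; medium effort: 22 − 10 = 12; high effort: 26 − 20 = 6. high-risk stays.
Every type prefers its assigned level; separation holds.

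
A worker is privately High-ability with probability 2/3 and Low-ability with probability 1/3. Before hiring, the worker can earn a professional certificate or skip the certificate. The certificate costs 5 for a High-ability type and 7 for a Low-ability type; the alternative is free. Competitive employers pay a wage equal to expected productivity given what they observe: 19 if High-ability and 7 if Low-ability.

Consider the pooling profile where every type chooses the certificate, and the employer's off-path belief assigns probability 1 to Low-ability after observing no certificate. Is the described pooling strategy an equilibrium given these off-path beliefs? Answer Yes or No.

On path, the employer holds the prior and pays 2/3·19 + 1/3·7 = 15. Off path (no certificate), believing Low-ability, it pays 7.
High-ability: the certificate nets 15 − 5 = 10; no certificate nets 7. High-ability stays.
Low-ability: the certificate nets 15 − 7 = 8; no certificate nets 7. Low-ability stays.
No type deviates, so pooling is sustained.

Yes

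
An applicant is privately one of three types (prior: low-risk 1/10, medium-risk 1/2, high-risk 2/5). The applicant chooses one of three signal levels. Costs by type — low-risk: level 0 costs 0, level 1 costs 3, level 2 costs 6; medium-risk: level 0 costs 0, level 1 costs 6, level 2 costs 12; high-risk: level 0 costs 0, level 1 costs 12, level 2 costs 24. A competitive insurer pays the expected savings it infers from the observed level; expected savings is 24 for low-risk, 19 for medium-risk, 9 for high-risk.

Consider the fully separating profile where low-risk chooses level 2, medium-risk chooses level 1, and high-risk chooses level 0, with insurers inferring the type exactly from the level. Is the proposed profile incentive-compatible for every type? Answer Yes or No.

Separating rebates: level 2 → 24, level 1 → 19, level 0 → 9.
low-risk (assigned level 2): level 0: 9 − 0 = 9; level 1: 19 − 3 = 16; level 2: 24 − 6 = 18. low-risk stays.
medium-risk (assigned level 1): level 0: 9 − 0 = 9; level 1: 19 − 6 = 13; level 2: 24 − 12 = 12. medium-risk stays.
high-risk (assigned level 0): level 0: 9 − 0 = 9; level 1: 19 − 12 = 7; level 2: 24 − 24 = 0. high-risk stays.
Every type prefers its assigned level; separation holds.

Yes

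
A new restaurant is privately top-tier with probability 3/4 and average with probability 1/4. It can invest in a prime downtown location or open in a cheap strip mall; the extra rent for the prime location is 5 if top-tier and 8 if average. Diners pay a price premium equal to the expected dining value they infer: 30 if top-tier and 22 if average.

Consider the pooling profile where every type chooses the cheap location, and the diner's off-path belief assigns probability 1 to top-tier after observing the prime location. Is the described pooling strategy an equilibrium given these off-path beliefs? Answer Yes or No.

Yes

On path, the diner holds the prior and pays 3/4·30 + 1/4·22 = 28. Off path (the prime location), believing top-tier, it pays 30.
top-tier: the cheap location nets 28; the prime location nets 30 − 5 = 25. top-tier stays.
average: the cheap location nets 28; the prime location nets 30 − 8 = 22. average stays.
No type deviates, so pooling is sustained.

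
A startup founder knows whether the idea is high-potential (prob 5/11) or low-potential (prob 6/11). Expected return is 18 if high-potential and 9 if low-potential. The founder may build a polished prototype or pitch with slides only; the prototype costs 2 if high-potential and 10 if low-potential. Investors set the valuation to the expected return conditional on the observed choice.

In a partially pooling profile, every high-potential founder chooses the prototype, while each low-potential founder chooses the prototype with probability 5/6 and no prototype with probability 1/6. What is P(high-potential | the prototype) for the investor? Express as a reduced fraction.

P(the prototype) = (5/11)·1 + (6/11)·(5/6) = 10/11.
By Bayes' rule, P(high-potential | the prototype) = (5/11) / (10/11) = 1/2.

1/2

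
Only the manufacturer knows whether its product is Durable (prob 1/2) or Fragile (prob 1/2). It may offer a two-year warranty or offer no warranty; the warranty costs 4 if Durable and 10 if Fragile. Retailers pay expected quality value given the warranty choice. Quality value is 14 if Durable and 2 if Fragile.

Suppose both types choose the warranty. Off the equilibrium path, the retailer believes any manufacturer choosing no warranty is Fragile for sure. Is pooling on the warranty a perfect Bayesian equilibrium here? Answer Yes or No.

On path, the retailer holds the prior and pays 1/2·14 + 1/2·2 = 8. Off path (no warranty), believing Fragile, it pays 2.
Durable: the warranty nets 8 − 4 = 4; no warranty nets 2. Durable stays.
Fragile: the warranty nets 8 − 10 = -2; no warranty nets 2. Fragile would deviate.
A type deviates, so pooling fails.

No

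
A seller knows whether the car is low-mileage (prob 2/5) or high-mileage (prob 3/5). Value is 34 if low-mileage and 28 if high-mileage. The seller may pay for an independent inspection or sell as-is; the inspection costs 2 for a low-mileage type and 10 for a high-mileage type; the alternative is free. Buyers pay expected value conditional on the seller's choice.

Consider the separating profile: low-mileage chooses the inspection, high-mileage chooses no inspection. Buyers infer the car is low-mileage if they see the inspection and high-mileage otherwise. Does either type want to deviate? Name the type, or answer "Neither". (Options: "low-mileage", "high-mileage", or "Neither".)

The inspection pays 34; no inspection pays 28.
low-mileage: assigned the inspection, nets 34 − 2 = 32; deviating to no inspection nets 28.
high-mileage: assigned no inspection, nets 28; deviating to the inspection nets 34 − 10 = 24.
Both types strictly prefer their assigned action; no profitable deviation.

Neither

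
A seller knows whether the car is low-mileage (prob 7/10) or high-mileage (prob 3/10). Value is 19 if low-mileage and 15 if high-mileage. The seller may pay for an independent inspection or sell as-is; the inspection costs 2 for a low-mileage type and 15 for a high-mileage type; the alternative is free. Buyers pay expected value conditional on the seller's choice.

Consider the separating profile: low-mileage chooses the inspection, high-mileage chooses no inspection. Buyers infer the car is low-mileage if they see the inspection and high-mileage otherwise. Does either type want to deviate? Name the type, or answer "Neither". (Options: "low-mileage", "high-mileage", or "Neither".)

The inspection pays 19; no inspection pays 15.
low-mileage: assigned the inspection, nets 19 − 2 = 17; deviating to no inspection nets 15.
high-mileage: assigned no inspection, nets 15; deviating to the inspection nets 19 − 15 = 4.
Both types strictly prefer their assigned action; no profitable deviation.

Neither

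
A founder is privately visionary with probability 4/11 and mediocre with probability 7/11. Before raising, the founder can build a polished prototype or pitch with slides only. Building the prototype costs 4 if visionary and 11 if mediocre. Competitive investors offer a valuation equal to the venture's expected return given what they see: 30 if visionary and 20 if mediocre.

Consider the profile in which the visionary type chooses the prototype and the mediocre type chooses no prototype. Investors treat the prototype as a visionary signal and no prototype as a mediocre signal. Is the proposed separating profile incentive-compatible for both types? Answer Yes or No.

Yes

Under these beliefs, the prototype earns valuation 30 and no prototype earns valuation 20.
visionary: the prototype nets 30 − 4 = 26; no prototype nets 20. visionary prefers the prototype.
mediocre: the prototype nets 30 − 11 = 19; no prototype nets 20. mediocre prefers no prototype.
Neither type deviates, so the separating profile is an equilibrium.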